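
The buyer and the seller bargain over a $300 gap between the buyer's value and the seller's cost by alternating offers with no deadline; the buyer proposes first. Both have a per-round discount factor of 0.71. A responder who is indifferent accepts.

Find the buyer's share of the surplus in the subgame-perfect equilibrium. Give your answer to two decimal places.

175.44

When the buyer proposes, the seller accepts any offer worth at least 0.71 times what the seller would get by proposing next round; and vice versa.
This gives x = 300 − 0.71y and y = 300 − 0.71x, where x and y are each side's share when it proposes.
Hence (1 − 0.71·0.71)x = 300(1 − 0.71), i.e. 0.4959·x = 87.
x ≈ 175.4386; the seller's share is 300 − x ≈ 124.5614.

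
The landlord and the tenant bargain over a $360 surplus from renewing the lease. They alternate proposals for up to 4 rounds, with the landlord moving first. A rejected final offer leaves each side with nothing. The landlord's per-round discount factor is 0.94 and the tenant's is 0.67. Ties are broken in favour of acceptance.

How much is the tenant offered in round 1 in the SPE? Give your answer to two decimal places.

Solve by backward induction from round 4.
Round 4 (the tenant proposes): rejection yields 0 for the landlord; the tenant offers 0 and keeps 360.
Round 3 (the landlord proposes): the tenant can get 360 next round, worth 0.67 × 360 = 241.2 now, so the landlord offers 241.2, keeping 118.8.
Round 2 (the tenant proposes): the landlord can get 118.8 next round, worth 0.94 × 118.8 = 111.672 now; the tenant offers that and keeps 248.328.
Round 1 (the landlord proposes): the tenant can get 248.328 next round, worth 0.67 × 248.328 = 166.37976 now, so the landlord offers 166.37976, keeping 193.62024.

166.38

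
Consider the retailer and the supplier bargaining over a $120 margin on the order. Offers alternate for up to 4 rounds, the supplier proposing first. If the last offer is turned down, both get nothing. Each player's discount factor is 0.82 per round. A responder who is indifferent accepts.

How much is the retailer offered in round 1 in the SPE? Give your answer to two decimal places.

Round 4 (the retailer proposes): rejection yields 0 for the supplier; the retailer offers 0 and keeps 120.
Round 3 (the supplier proposes): the retailer can get 120 next round, worth 0.82 × 120 = 98.4 now. The supplier offers 98.4 and keeps 120 − 98.4 = 21.6.
Round 2 (the retailer proposes): the supplier can get 21.6 next round, worth 0.82 × 21.6 = 17.712 now, so the retailer offers 17.712, keeping 102.288.
Round 1 (the supplier proposes): the retailer can get 102.288 next round, worth 0.82 × 102.288 = 83.87616 now, so the supplier offers 83.87616, keeping 36.12384.

83.88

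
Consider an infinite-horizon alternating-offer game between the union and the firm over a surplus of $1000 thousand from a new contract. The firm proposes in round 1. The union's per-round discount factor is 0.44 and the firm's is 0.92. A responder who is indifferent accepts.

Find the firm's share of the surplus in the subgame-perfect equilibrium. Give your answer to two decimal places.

940.86

In a stationary SPE each proposer offers the other exactly their discounted continuation value.
If the firm keeps x when proposing and the union keeps y when proposing, then x = 1000 − 0.44y and y = 1000 − 0.92x.
Solving: x = 1000(1 − 0.44) / (1 − 0.92·0.44) = 560 / 0.5952 ≈ 940.8602.
The union gets 1000 − 940.8602 ≈ 59.1398.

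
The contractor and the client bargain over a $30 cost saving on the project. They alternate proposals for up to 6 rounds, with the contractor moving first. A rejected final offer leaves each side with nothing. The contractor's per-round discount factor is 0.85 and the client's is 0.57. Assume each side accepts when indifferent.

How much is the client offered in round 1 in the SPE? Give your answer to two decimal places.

Round 6 (the client proposes): the contractor will accept anything ≥ 0, so the client offers 0 and keeps 30.
Round 5 (the contractor proposes): the client can get 30 next round, worth 0.57 × 30 = 17.1 now. The contractor offers 17.1 and keeps 30 − 17.1 = 12.9.
Round 4 (the client proposes): the contractor can get 12.9 next round, worth 0.85 × 12.9 = 10.965 now. The client offers 10.965 and keeps 30 − 10.965 = 19.035.
Round 3 (the contractor proposes): the client can get 19.035 next round, worth 0.57 × 19.035 = 10.84995 now. The contractor offers 10.84995 and keeps 30 − 10.84995 = 19.15005.
Round 2 (the client proposes): the contractor can get 19.15005 next round, worth 0.85 × 19.15005 = 16.2775425 now; the client offers that and keeps 13.7224575.
Round 1 (the contractor proposes): the client can get 13.7224575 next round, worth 0.57 × 13.7224575 = 7.821800775 now. The contractor offers 7.821800775 and keeps 30 − 7.821800775 = 22.178199225.

7.82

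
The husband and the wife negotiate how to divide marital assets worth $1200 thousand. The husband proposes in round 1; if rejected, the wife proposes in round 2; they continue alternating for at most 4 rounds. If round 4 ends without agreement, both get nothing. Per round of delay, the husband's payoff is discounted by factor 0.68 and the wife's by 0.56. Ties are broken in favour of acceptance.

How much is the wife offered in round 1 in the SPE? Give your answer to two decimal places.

470.94

Round 4 (the wife proposes): rejection yields 0 for the husband; the wife offers 0 and keeps 1200.
Round 3 (the husband proposes): the wife can get 1200 next round, worth 0.56 × 1200 = 672 now; the husband offers that and keeps 528.
Round 2 (the wife proposes): the husband can get 528 next round, worth 0.68 × 528 = 359.04 now. The wife offers 359.04 and keeps 1200 − 359.04 = 840.96.
Round 1 (the husband proposes): the wife can get 840.96 next round, worth 0.56 × 840.96 = 470.9376 now; the husband offers that and keeps 729.0624.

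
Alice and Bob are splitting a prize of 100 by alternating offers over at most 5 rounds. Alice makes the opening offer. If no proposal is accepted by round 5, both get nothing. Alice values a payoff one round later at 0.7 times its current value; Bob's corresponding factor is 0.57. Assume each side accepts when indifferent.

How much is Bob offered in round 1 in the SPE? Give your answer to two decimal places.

Round 5 (Alice proposes): Bob will accept anything ≥ 0, so Alice offers 0 and keeps 100.
Round 4 (Bob proposes): Alice can get 100 next round, worth 0.7 × 100 = 70 now, so Bob offers 70, keeping 30.
Round 3 (Alice proposes): Bob can get 30 next round, worth 0.57 × 30 = 17.1 now; Alice offers that and keeps 82.9.
Round 2 (Bob proposes): Alice can get 82.9 next round, worth 0.7 × 82.9 = 58.03 now. Bob offers 58.03 and keeps 100 − 58.03 = 41.97.
Round 1 (Alice proposes): Bob can get 41.97 next round, worth 0.57 × 41.97 = 23.9229 now; Alice offers that and keeps 76.0771.

23.92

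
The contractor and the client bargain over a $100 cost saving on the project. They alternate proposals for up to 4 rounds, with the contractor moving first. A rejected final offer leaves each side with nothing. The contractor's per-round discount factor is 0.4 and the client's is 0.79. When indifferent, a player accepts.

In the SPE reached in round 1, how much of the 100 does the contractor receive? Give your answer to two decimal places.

By backward induction:
Round 4 (the client proposes): the contractor will accept anything ≥ 0, so the client offers 0 and keeps 100.
Round 3 (the contractor proposes): the client can get 100 next round, worth 0.79 × 100 = 79 now, so the contractor offers 79, keeping 21.
Round 2 (the client proposes): the contractor can get 21 next round, worth 0.4 × 21 = 8.4 now. The client offers 8.4 and keeps 100 − 8.4 = 91.6.
Round 1 (the contractor proposes): the client can get 91.6 next round, worth 0.79 × 91.6 = 72.364 now, so the contractor offers 72.364, keeping 27.636.

27.64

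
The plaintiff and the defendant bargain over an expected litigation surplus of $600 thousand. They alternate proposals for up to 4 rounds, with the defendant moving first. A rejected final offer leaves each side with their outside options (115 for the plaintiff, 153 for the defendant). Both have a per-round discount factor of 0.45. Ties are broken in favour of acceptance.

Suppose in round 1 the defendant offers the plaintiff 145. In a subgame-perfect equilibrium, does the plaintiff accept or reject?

Reject

Work out the plaintiff's continuation value if the offer is rejected.
Round 4 (the plaintiff proposes): the defendant gets 153 if talks fail, so the plaintiff offers 153 and keeps 447.
Round 3 (the defendant proposes): the plaintiff can get 447 next round, worth 0.45 × 447 = 201.15 now. The defendant offers 201.15 and keeps 600 − 201.15 = 398.85.
Round 2 (the plaintiff proposes): the defendant can get 398.85 next round, worth 0.45 × 398.85 = 179.4825 now. The plaintiff offers 179.4825 and keeps 600 − 179.4825 = 420.5175.
So by rejecting in round 1, the plaintiff gets 420.5175 next round, worth 0.45 × 420.5175 = 189.232875 now.
Offer 145 < 189.232875, so the plaintiff rejects.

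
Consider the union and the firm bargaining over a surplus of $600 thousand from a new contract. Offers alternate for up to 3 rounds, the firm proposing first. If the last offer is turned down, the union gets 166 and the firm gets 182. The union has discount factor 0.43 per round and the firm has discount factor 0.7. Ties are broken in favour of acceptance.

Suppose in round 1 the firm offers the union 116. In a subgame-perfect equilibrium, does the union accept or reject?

Round 3 (the firm proposes): the union gets 166 if talks fail, so the firm offers 166 and keeps 434.
Round 2 (the union proposes): the firm can get 434 next round, worth 0.7 × 434 = 303.8 now; the union offers that and keeps 296.2.
So by rejecting in round 1, the union gets 296.2 next round, worth 0.43 × 296.2 = 127.366 now.
Offer 116 < 127.366, so the union rejects.

Reject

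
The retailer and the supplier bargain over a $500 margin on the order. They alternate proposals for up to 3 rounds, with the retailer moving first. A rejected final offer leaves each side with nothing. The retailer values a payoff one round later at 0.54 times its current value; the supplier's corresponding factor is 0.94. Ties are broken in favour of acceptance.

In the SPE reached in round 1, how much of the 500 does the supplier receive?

Solve by backward induction from round 3.
Round 3 (the retailer proposes): the supplier will accept anything ≥ 0, so the retailer offers 0 and keeps 500.
Round 2 (the supplier proposes): the retailer can get 500 next round, worth 0.54 × 500 = 270 now, so the supplier offers 270, keeping 230.
Round 1 (the retailer proposes): the supplier can get 230 next round, worth 0.94 × 230 = 216.2 now, so the retailer offers 216.2, keeping 283.8.

216.2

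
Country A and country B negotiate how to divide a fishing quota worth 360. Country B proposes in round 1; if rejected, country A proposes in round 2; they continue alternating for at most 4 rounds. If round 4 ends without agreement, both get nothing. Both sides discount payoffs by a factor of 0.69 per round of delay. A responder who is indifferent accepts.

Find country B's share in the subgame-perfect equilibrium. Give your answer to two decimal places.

164.73

Round 4 (country A proposes): rejection yields 0 for country B; country A offers 0 and keeps 360.
Round 3 (country B proposes): country A can get 360 next round, worth 0.69 × 360 = 248.4 now, so country B offers 248.4, keeping 111.6.
Round 2 (country A proposes): country B can get 111.6 next round, worth 0.69 × 111.6 = 77.004 now, so country A offers 77.004, keeping 282.996.
Round 1 (country B proposes): country A can get 282.996 next round, worth 0.69 × 282.996 = 195.26724 now; country B offers that and keeps 164.73276.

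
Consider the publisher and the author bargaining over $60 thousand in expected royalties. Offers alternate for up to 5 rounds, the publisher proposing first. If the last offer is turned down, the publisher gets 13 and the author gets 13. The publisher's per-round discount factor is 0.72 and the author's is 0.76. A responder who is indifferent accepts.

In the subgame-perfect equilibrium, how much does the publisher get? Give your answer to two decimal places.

36.35

Round 5 (the publisher proposes): the author gets 13 if talks fail, so the publisher offers 13 and keeps 47.
Round 4 (the author proposes): the publisher can get 47 next round, worth 0.72 × 47 = 33.84 now; the author offers that and keeps 26.16.
Round 3 (the publisher proposes): the author can get 26.16 next round, worth 0.76 × 26.16 = 19.8816 now, so the publisher offers 19.8816, keeping 40.1184.
Round 2 (the author proposes): the publisher can get 40.1184 next round, worth 0.72 × 40.1184 = 28.885248 now. The author offers 28.885248 and keeps 60 − 28.885248 = 31.114752.
Round 1 (the publisher proposes): the author can get 31.114752 next round, worth 0.76 × 31.114752 = 23.64721152 now, so the publisher offers 23.64721152, keeping 36.35278848.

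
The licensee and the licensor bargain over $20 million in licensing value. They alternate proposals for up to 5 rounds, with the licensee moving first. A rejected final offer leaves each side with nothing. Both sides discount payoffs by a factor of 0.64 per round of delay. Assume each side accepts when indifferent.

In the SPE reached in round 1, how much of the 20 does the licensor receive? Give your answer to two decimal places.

Round 5 (the licensee proposes): the licensor will accept anything ≥ 0, so the licensee offers 0 and keeps 20.
Round 4 (the licensor proposes): the licensee can get 20 next round, worth 0.64 × 20 = 12.8 now. The licensor offers 12.8 and keeps 20 − 12.8 = 7.2.
Round 3 (the licensee proposes): the licensor can get 7.2 next round, worth 0.64 × 7.2 = 4.608 now. The licensee offers 4.608 and keeps 20 − 4.608 = 15.392.
Round 2 (the licensor proposes): the licensee can get 15.392 next round, worth 0.64 × 15.392 = 9.85088 now, so the licensor offers 9.85088, keeping 10.14912.
Round 1 (the licensee proposes): the licensor can get 10.14912 next round, worth 0.64 × 10.14912 = 6.4954368 now; the licensee offers that and keeps 13.5045632.

6.50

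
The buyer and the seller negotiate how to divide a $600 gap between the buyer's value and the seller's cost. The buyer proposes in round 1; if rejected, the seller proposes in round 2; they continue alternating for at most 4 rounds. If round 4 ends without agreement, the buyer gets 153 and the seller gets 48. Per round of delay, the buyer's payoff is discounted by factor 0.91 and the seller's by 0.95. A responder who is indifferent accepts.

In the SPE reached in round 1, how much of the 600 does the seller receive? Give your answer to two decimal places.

418.41

By backward induction:
Round 4 (the seller proposes): the buyer gets 153 if talks fail, so the seller offers 153 and keeps 447.
Round 3 (the buyer proposes): the seller can get 447 next round, worth 0.95 × 447 = 424.65 now; the buyer offers that and keeps 175.35.
Round 2 (the seller proposes): the buyer can get 175.35 next round, worth 0.91 × 175.35 = 159.5685 now, so the seller offers 159.5685, keeping 440.4315.
Round 1 (the buyer proposes): the seller can get 440.4315 next round, worth 0.95 × 440.4315 = 418.409925 now, so the buyer offers 418.409925, keeping 181.590075.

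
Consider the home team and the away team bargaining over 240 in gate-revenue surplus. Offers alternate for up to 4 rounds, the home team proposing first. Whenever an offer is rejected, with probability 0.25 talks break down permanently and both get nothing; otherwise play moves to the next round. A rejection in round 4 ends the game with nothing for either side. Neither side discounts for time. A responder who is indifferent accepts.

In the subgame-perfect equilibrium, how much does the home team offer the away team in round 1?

Round 4 (the away team proposes): the home team will accept anything ≥ 0, so the away team offers 0 and keeps 240.
Round 3 (the home team proposes): rejecting gives the away team an expected 0.75 × 240 = 180. The home team offers 180 and keeps 240 − 180 = 60.
Round 2 (the away team proposes): rejecting gives the home team an expected 0.75 × 60 = 45; the away team offers that and keeps 195.
Round 1 (the home team proposes): rejecting gives the away team an expected 0.75 × 195 = 146.25, so the home team offers 146.25, keeping 93.75.

146.25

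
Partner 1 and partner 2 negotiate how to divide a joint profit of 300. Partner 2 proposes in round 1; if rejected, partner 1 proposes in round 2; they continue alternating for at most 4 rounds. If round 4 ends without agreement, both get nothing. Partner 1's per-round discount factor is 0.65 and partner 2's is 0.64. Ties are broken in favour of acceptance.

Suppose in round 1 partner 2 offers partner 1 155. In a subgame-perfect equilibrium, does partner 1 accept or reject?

Accept

Round 4 (partner 1 proposes): rejection yields 0 for partner 2; partner 1 offers 0 and keeps 300.
Round 3 (partner 2 proposes): partner 1 can get 300 next round, worth 0.65 × 300 = 195 now; partner 2 offers that and keeps 105.
Round 2 (partner 1 proposes): partner 2 can get 105 next round, worth 0.64 × 105 = 67.2 now. Partner 1 offers 67.2 and keeps 300 − 67.2 = 232.8.
So by rejecting in round 1, partner 1 gets 232.8 next round, worth 0.65 × 232.8 = 151.32 now.
Offer 155 ≥ 151.32, so partner 1 accepts.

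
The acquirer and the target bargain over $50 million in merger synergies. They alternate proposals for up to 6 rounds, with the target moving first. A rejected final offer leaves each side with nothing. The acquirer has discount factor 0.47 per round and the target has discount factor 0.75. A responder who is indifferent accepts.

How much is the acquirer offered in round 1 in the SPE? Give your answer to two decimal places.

By backward induction:
Round 6 (the acquirer proposes): the target will accept anything ≥ 0, so the acquirer offers 0 and keeps 50.
Round 5 (the target proposes): the acquirer can get 50 next round, worth 0.47 × 50 = 23.5 now, so the target offers 23.5, keeping 26.5.
Round 4 (the acquirer proposes): the target can get 26.5 next round, worth 0.75 × 26.5 = 19.875 now, so the acquirer offers 19.875, keeping 30.125.
Round 3 (the target proposes): the acquirer can get 30.125 next round, worth 0.47 × 30.125 = 14.15875 now, so the target offers 14.15875, keeping 35.84125.
Round 2 (the acquirer proposes): the target can get 35.84125 next round, worth 0.75 × 35.84125 = 26.8809375 now. The acquirer offers 26.8809375 and keeps 50 − 26.8809375 = 23.1190625.
Round 1 (the target proposes): the acquirer can get 23.1190625 next round, worth 0.47 × 23.1190625 = 10.865959375 now; the target offers that and keeps 39.134040625.

10.87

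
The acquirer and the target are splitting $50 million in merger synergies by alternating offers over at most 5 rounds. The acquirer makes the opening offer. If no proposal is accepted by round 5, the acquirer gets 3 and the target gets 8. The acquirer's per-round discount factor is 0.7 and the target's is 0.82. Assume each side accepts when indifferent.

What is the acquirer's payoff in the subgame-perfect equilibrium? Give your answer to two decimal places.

Round 5 (the acquirer proposes): the target gets 8 if talks fail, so the acquirer offers 8 and keeps 42.
Round 4 (the target proposes): the acquirer can get 42 next round, worth 0.7 × 42 = 29.4 now. The target offers 29.4 and keeps 50 − 29.4 = 20.6.
Round 3 (the acquirer proposes): the target can get 20.6 next round, worth 0.82 × 20.6 = 16.892 now. The acquirer offers 16.892 and keeps 50 − 16.892 = 33.108.
Round 2 (the target proposes): the acquirer can get 33.108 next round, worth 0.7 × 33.108 = 23.1756 now. The target offers 23.1756 and keeps 50 − 23.1756 = 26.8244.
Round 1 (the acquirer proposes): the target can get 26.8244 next round, worth 0.82 × 26.8244 = 21.996008 now, so the acquirer offers 21.996008, keeping 28.003992.

28.00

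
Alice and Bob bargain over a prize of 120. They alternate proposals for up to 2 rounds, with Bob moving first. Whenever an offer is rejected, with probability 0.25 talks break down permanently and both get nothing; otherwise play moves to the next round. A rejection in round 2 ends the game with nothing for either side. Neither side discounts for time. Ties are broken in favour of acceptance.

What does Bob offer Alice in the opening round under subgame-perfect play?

90

By backward induction:
Round 2 (Alice proposes): Bob will accept anything ≥ 0, so Alice offers 0 and keeps 120.
Round 1 (Bob proposes): rejecting gives Alice an expected 0.75 × 120 = 90, so Bob offers 90, keeping 30.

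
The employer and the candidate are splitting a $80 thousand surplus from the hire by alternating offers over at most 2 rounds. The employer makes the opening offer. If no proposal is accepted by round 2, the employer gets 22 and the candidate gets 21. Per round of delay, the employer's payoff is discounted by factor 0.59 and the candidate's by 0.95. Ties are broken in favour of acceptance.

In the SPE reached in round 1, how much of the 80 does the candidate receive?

55.1

Round 2 (the candidate proposes): the employer gets 22 if talks fail, so the candidate offers 22 and keeps 58.
Round 1 (the employer proposes): the candidate can get 58 next round, worth 0.95 × 58 = 55.1 now, so the employer offers 55.1, keeping 24.9.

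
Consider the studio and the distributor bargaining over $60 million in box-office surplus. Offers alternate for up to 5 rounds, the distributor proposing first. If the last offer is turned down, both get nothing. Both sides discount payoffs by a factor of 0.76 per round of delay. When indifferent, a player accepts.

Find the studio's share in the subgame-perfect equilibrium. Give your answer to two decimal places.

Round 5 (the distributor proposes): the studio will accept anything ≥ 0, so the distributor offers 0 and keeps 60.
Round 4 (the studio proposes): the distributor can get 60 next round, worth 0.76 × 60 = 45.6 now. The studio offers 45.6 and keeps 60 − 45.6 = 14.4.
Round 3 (the distributor proposes): the studio can get 14.4 next round, worth 0.76 × 14.4 = 10.944 now; the distributor offers that and keeps 49.056.
Round 2 (the studio proposes): the distributor can get 49.056 next round, worth 0.76 × 49.056 = 37.28256 now. The studio offers 37.28256 and keeps 60 − 37.28256 = 22.71744.
Round 1 (the distributor proposes): the studio can get 22.71744 next round, worth 0.76 × 22.71744 = 17.2652544 now; the distributor offers that and keeps 42.7347456.

17.27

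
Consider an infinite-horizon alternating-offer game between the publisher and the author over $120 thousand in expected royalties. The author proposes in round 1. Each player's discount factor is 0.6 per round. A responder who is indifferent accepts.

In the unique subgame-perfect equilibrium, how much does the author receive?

In a stationary SPE each proposer offers the other exactly their discounted continuation value.
If the author keeps x when proposing and the publisher keeps y when proposing, then x = 120 − 0.6y and y = 120 − 0.6x.
Solving: x = 120(1 − 0.6) / (1 − 0.6·0.6) = 48 / 0.64 = 75.
The publisher gets 120 − 75 = 45.

75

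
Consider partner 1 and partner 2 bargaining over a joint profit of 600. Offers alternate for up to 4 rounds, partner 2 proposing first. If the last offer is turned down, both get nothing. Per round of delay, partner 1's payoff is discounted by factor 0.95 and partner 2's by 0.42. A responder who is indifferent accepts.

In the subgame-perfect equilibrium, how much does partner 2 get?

Round 4 (partner 1 proposes): partner 2 will accept anything ≥ 0, so partner 1 offers 0 and keeps 600.
Round 3 (partner 2 proposes): partner 1 can get 600 next round, worth 0.95 × 600 = 570 now. Partner 2 offers 570 and keeps 600 − 570 = 30.
Round 2 (partner 1 proposes): partner 2 can get 30 next round, worth 0.42 × 30 = 12.6 now; partner 1 offers that and keeps 587.4.
Round 1 (partner 2 proposes): partner 1 can get 587.4 next round, worth 0.95 × 587.4 = 558.03 now; partner 2 offers that and keeps 41.97.

41.97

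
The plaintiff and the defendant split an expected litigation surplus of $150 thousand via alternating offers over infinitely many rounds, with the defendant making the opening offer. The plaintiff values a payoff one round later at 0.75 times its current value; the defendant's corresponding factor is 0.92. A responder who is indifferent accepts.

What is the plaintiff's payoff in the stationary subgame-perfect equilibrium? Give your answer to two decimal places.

29.03

Let x be the defendant's share when the defendant proposes and y be the plaintiff's share when the plaintiff proposes.
The plaintiff accepts iff offered ≥ 0.75·y, so x = 150 − 0.75y. Symmetrically y = 150 − 0.92x.
Substituting: x = 150 − 0.75(150 − 0.92x), giving x(1 − 0.92·0.75) = 150(1 − 0.75).
So x = 150 × 0.25 / 0.31 ≈ 120.9677, and the plaintiff receives 150 − x ≈ 29.0323.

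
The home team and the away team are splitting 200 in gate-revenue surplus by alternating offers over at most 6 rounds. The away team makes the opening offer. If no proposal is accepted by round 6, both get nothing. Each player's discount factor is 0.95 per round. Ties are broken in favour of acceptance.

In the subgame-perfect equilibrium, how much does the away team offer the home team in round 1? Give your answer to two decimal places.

Work backward from the last round.
Round 6 (the home team proposes): the away team will accept anything ≥ 0, so the home team offers 0 and keeps 200.
Round 5 (the away team proposes): the home team can get 200 next round, worth 0.95 × 200 = 190 now, so the away team offers 190, keeping 10.
Round 4 (the home team proposes): the away team can get 10 next round, worth 0.95 × 10 = 9.5 now. The home team offers 9.5 and keeps 200 − 9.5 = 190.5.
Round 3 (the away team proposes): the home team can get 190.5 next round, worth 0.95 × 190.5 = 180.975 now; the away team offers that and keeps 19.025.
Round 2 (the home team proposes): the away team can get 19.025 next round, worth 0.95 × 19.025 = 18.07375 now, so the home team offers 18.07375, keeping 181.92625.
Round 1 (the away team proposes): the home team can get 181.92625 next round, worth 0.95 × 181.92625 = 172.8299375 now; the away team offers that and keeps 27.1700625.

172.83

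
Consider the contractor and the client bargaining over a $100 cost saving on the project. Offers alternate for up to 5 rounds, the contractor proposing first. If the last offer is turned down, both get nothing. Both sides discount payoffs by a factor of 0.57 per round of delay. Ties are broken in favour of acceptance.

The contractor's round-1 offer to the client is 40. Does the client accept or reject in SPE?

Accept

Round 5 (the contractor proposes): rejection yields 0 for the client; the contractor offers 0 and keeps 100.
Round 4 (the client proposes): the contractor can get 100 next round, worth 0.57 × 100 = 57 now, so the client offers 57, keeping 43.
Round 3 (the contractor proposes): the client can get 43 next round, worth 0.57 × 43 = 24.51 now, so the contractor offers 24.51, keeping 75.49.
Round 2 (the client proposes): the contractor can get 75.49 next round, worth 0.57 × 75.49 = 43.0293 now. The client offers 43.0293 and keeps 100 − 43.0293 = 56.9707.
So by rejecting in round 1, the client gets 56.9707 next round, worth 0.57 × 56.9707 = 32.473299 now.
Offer 40 ≥ 32.473299, so the client accepts.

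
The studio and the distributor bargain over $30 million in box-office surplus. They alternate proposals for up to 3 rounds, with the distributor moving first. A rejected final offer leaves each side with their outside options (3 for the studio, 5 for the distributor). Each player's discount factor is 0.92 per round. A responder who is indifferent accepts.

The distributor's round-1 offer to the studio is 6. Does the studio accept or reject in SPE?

Accept

Round 3 (the distributor proposes): the studio gets 3 if talks fail, so the distributor offers 3 and keeps 27.
Round 2 (the studio proposes): the distributor can get 27 next round, worth 0.92 × 27 = 24.84 now. The studio offers 24.84 and keeps 30 − 24.84 = 5.16.
So by rejecting in round 1, the studio gets 5.16 next round, worth 0.92 × 5.16 = 4.7472 now.
Offer 6 ≥ 4.7472, so the studio accepts.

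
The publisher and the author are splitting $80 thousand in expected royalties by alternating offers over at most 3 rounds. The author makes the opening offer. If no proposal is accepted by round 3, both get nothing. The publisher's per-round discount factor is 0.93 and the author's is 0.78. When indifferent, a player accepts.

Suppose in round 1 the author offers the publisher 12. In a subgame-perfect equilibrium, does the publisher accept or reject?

Work out the publisher's continuation value if the offer is rejected.
Round 3 (the author proposes): the publisher will accept anything ≥ 0, so the author offers 0 and keeps 80.
Round 2 (the publisher proposes): the author can get 80 next round, worth 0.78 × 80 = 62.4 now, so the publisher offers 62.4, keeping 17.6.
So by rejecting in round 1, the publisher gets 17.6 next round, worth 0.93 × 17.6 = 16.368 now.
Offer 12 < 16.368, so the publisher rejects.

Reject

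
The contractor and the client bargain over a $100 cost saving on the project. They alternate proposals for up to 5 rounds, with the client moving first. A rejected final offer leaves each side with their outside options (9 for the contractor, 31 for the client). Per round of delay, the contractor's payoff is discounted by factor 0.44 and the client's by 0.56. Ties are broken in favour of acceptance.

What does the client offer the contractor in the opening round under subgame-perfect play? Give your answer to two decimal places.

Round 5 (the client proposes): the contractor gets 9 if talks fail, so the client offers 9 and keeps 91.
Round 4 (the contractor proposes): the client can get 91 next round, worth 0.56 × 91 = 50.96 now; the contractor offers that and keeps 49.04.
Round 3 (the client proposes): the contractor can get 49.04 next round, worth 0.44 × 49.04 = 21.5776 now. The client offers 21.5776 and keeps 100 − 21.5776 = 78.4224.
Round 2 (the contractor proposes): the client can get 78.4224 next round, worth 0.56 × 78.4224 = 43.916544 now, so the contractor offers 43.916544, keeping 56.083456.
Round 1 (the client proposes): the contractor can get 56.083456 next round, worth 0.44 × 56.083456 = 24.67672064 now. The client offers 24.67672064 and keeps 100 − 24.67672064 = 75.32327936.

24.68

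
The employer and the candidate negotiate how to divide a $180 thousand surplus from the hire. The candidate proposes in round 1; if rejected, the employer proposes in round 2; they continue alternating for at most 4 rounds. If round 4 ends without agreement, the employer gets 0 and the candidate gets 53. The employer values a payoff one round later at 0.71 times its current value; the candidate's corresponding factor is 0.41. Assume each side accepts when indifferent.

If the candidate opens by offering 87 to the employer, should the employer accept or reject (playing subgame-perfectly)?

Reject

Work out the employer's continuation value if the offer is rejected.
Round 4 (the employer proposes): the candidate gets 53 if talks fail, so the employer offers 53 and keeps 127.
Round 3 (the candidate proposes): the employer can get 127 next round, worth 0.71 × 127 = 90.17 now; the candidate offers that and keeps 89.83.
Round 2 (the employer proposes): the candidate can get 89.83 next round, worth 0.41 × 89.83 = 36.8303 now, so the employer offers 36.8303, keeping 143.1697.
So by rejecting in round 1, the employer gets 143.1697 next round, worth 0.71 × 143.1697 = 101.650487 now.
Offer 87 < 101.650487, so the employer rejects.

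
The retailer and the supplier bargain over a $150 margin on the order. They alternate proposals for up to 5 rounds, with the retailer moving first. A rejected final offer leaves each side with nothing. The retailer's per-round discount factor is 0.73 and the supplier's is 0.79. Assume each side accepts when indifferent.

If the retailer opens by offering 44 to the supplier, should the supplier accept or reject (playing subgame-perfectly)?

Reject

Round 5 (the retailer proposes): the supplier will accept anything ≥ 0, so the retailer offers 0 and keeps 150.
Round 4 (the supplier proposes): the retailer can get 150 next round, worth 0.73 × 150 = 109.5 now; the supplier offers that and keeps 40.5.
Round 3 (the retailer proposes): the supplier can get 40.5 next round, worth 0.79 × 40.5 = 31.995 now; the retailer offers that and keeps 118.005.
Round 2 (the supplier proposes): the retailer can get 118.005 next round, worth 0.73 × 118.005 = 86.14365 now; the supplier offers that and keeps 63.85635.
So by rejecting in round 1, the supplier gets 63.85635 next round, worth 0.79 × 63.85635 = 50.4465165 now.
Offer 44 < 50.4465165, so the supplier rejects.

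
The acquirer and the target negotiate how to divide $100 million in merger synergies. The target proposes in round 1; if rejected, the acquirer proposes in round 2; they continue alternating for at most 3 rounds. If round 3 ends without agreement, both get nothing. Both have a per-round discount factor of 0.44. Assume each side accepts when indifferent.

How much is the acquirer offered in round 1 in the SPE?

24.64

Round 3 (the target proposes): the acquirer will accept anything ≥ 0, so the target offers 0 and keeps 100.
Round 2 (the acquirer proposes): the target can get 100 next round, worth 0.44 × 100 = 44 now; the acquirer offers that and keeps 56.
Round 1 (the target proposes): the acquirer can get 56 next round, worth 0.44 × 56 = 24.64 now, so the target offers 24.64, keeping 75.36.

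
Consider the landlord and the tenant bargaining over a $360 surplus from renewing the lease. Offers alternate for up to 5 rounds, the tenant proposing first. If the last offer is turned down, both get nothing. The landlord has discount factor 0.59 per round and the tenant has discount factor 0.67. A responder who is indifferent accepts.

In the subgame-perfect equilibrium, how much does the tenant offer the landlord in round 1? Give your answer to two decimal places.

97.80

Round 5 (the tenant proposes): the landlord will accept anything ≥ 0, so the tenant offers 0 and keeps 360.
Round 4 (the landlord proposes): the tenant can get 360 next round, worth 0.67 × 360 = 241.2 now, so the landlord offers 241.2, keeping 118.8.
Round 3 (the tenant proposes): the landlord can get 118.8 next round, worth 0.59 × 118.8 = 70.092 now, so the tenant offers 70.092, keeping 289.908.
Round 2 (the landlord proposes): the tenant can get 289.908 next round, worth 0.67 × 289.908 = 194.23836 now, so the landlord offers 194.23836, keeping 165.76164.
Round 1 (the tenant proposes): the landlord can get 165.76164 next round, worth 0.59 × 165.76164 = 97.7993676 now; the tenant offers that and keeps 262.2006324.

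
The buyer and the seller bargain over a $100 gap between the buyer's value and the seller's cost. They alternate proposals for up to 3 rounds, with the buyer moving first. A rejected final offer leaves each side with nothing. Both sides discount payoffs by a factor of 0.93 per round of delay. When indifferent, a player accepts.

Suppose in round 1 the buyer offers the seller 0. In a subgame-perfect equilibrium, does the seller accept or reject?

Reject

Round 3 (the buyer proposes): rejection yields 0 for the seller; the buyer offers 0 and keeps 100.
Round 2 (the seller proposes): the buyer can get 100 next round, worth 0.93 × 100 = 93 now; the seller offers that and keeps 7.
So by rejecting in round 1, the seller gets 7 next round, worth 0.93 × 7 = 6.51 now.
Offer 0 < 6.51, so the seller rejects.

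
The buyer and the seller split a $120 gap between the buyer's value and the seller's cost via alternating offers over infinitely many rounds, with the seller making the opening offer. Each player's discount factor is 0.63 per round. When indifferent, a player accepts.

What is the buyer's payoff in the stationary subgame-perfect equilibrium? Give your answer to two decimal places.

In a stationary SPE each proposer offers the other exactly their discounted continuation value.
If the seller keeps x when proposing and the buyer keeps y when proposing, then x = 120 − 0.63y and y = 120 − 0.63x.
Solving: x = 120(1 − 0.63) / (1 − 0.63·0.63) = 44.4 / 0.6031 ≈ 73.6196.
The buyer gets 120 − 73.6196 ≈ 46.3804.

46.38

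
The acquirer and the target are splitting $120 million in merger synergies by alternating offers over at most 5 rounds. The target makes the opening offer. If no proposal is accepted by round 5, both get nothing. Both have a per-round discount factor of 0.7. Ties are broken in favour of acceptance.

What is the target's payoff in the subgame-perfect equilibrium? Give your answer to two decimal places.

By backward induction:
Round 5 (the target proposes): the acquirer will accept anything ≥ 0, so the target offers 0 and keeps 120.
Round 4 (the acquirer proposes): the target can get 120 next round, worth 0.7 × 120 = 84 now. The acquirer offers 84 and keeps 120 − 84 = 36.
Round 3 (the target proposes): the acquirer can get 36 next round, worth 0.7 × 36 = 25.2 now, so the target offers 25.2, keeping 94.8.
Round 2 (the acquirer proposes): the target can get 94.8 next round, worth 0.7 × 94.8 = 66.36 now, so the acquirer offers 66.36, keeping 53.64.
Round 1 (the target proposes): the acquirer can get 53.64 next round, worth 0.7 × 53.64 = 37.548 now. The target offers 37.548 and keeps 120 − 37.548 = 82.452.

82.45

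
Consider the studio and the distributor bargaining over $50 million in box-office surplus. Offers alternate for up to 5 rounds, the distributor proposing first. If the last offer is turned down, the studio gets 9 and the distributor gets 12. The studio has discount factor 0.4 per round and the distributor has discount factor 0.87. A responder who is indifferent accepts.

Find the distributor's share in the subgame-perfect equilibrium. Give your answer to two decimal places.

Round 5 (the distributor proposes): the studio gets 9 if talks fail, so the distributor offers 9 and keeps 41.
Round 4 (the studio proposes): the distributor can get 41 next round, worth 0.87 × 41 = 35.67 now, so the studio offers 35.67, keeping 14.33.
Round 3 (the distributor proposes): the studio can get 14.33 next round, worth 0.4 × 14.33 = 5.732 now; the distributor offers that and keeps 44.268.
Round 2 (the studio proposes): the distributor can get 44.268 next round, worth 0.87 × 44.268 = 38.51316 now; the studio offers that and keeps 11.48684.
Round 1 (the distributor proposes): the studio can get 11.48684 next round, worth 0.4 × 11.48684 = 4.594736 now; the distributor offers that and keeps 45.405264.

45.41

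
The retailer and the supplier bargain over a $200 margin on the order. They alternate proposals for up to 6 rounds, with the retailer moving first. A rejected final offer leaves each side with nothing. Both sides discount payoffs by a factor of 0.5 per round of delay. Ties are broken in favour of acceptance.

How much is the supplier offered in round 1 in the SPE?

Solve by backward induction from round 6.
Round 6 (the supplier proposes): the retailer will accept anything ≥ 0, so the supplier offers 0 and keeps 200.
Round 5 (the retailer proposes): the supplier can get 200 next round, worth 0.5 × 200 = 100 now. The retailer offers 100 and keeps 200 − 100 = 100.
Round 4 (the supplier proposes): the retailer can get 100 next round, worth 0.5 × 100 = 50 now; the supplier offers that and keeps 150.
Round 3 (the retailer proposes): the supplier can get 150 next round, worth 0.5 × 150 = 75 now, so the retailer offers 75, keeping 125.
Round 2 (the supplier proposes): the retailer can get 125 next round, worth 0.5 × 125 = 62.5 now. The supplier offers 62.5 and keeps 200 − 62.5 = 137.5.
Round 1 (the retailer proposes): the supplier can get 137.5 next round, worth 0.5 × 137.5 = 68.75 now. The retailer offers 68.75 and keeps 200 − 68.75 = 131.25.

68.75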